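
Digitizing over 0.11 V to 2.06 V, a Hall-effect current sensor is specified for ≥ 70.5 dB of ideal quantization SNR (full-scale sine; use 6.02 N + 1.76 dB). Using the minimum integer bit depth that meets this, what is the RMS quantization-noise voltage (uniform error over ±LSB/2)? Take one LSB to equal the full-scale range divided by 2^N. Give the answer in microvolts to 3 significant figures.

Span: 2.06 V − (0.11 V) = 1.95 V.
N ≥ (70.5 − 1.76)/6.02 = 11.419 → N_min = 12.
One LSB is 1.95 V / 4096 = 476.07 µV.
V_rms = LSB/√12 = 137 µV.

137 µV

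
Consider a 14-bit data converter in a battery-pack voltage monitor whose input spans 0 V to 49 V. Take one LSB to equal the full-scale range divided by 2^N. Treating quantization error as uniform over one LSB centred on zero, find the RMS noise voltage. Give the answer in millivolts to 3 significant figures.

0.863 mV

Span = 49 V.
LSB = 49 V / 2^14 = 2.9907 mV.
RMS of a uniform error over width LSB is LSB/√12 = 0.863 mV.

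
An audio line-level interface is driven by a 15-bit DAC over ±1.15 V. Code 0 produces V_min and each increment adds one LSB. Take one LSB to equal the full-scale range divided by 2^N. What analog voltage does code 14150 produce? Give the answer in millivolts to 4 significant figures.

-156.8 mV

Range = 1.15 − (-1.15) = 2.3 V. LSB = 2.3 V / 2^15.
V_out = -1.15 + 14150 × (2.3/32768) V
      = -1.15 + 0.993195 = -0.156805 V.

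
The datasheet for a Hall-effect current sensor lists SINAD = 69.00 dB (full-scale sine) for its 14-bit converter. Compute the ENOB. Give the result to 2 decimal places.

11.17 bits

Inverting SNR = 6.02 N + 1.76: N_eff = (69.00 − 1.76)/6.02 = 11.1694.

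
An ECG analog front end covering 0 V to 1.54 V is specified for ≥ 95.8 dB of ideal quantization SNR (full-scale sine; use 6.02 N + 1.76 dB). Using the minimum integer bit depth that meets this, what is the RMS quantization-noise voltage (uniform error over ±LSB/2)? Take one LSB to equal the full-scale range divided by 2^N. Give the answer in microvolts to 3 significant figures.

6.78 µV

Range is 1.54 V.
N ≥ (95.8 − 1.76)/6.02 = 15.621 → N_min = 16.
One LSB is 1.54 V / 65536 = 23.499 µV.
σ_q = LSB/√12 = 23.499 µV/3.4641 = 6.78 µV.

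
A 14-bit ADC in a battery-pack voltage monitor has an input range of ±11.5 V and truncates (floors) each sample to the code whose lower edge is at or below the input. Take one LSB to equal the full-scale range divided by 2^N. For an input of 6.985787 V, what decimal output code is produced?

Full-scale range = 11.5 V − (-11.5 V) = 23 V. LSB = 23 V / 2^14 ≈ 1.404 mV.
V_in − V_min = 6.985787 − (-11.5) = 18.485787 V.
Divide by LSB: 18.485787 × 16384/23 = 13168.3102.
Truncating gives code 13168.

13168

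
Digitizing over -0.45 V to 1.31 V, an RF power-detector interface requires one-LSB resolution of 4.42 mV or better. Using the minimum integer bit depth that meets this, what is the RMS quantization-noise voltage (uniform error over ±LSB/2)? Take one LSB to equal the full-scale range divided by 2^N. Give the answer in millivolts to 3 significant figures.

0.992 mV

Span: 1.31 V − (-0.45 V) = 1.76 V.
Need 2^N ≥ 1.76 V / 4.42 mV = 398.2 → N_min = 9.
Step size = 1.76/512 V = 3.4375 mV.
σ_q = LSB/√12 = 3.4375 mV/3.4641 = 0.992 mV.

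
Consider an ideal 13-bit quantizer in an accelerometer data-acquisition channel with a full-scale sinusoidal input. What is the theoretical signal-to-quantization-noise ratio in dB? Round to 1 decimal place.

For an ideal N-bit converter with full-scale sine input, SNR = 6.02 N + 1.76 dB. SNR = 6.02 × 13 + 1.76 = 78.26 + 1.76 = 80.02 dB.

80.0 dB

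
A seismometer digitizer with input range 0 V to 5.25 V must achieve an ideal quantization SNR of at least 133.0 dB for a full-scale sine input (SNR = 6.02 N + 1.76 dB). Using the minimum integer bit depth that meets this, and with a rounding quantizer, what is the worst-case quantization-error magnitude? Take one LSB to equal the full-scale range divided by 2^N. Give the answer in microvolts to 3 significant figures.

0.626 µV

Range is 5.25 V.
Required N = ⌈(133.0 − 1.76)/6.02⌉ = ⌈21.801⌉ = 22.
LSB = 5.25 V / 2^22 = 1.2517 µV.
|e|_max = LSB/2 = 0.626 µV.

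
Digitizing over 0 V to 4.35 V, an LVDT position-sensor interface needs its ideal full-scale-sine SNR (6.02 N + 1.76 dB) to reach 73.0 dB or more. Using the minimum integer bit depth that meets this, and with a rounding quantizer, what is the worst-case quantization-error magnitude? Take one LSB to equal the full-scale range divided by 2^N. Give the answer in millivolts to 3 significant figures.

Range is 4.35 V.
Solving 6.02 N ≥ 73.0 − 1.76: N ≥ 11.834. Round up → N = 12.
LSB = 4.35 V / 2^12 = 1.0620 mV.
Max error for round-to-nearest is LSB/2 = 0.531 mV.

0.531 mV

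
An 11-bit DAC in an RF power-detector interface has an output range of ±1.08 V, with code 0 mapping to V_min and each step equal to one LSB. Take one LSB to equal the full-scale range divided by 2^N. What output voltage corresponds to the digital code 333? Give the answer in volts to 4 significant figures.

Span: 1.08 V − (-1.08 V) = 2.16 V. LSB = 2.16 V / 2^11.
V_out = -1.08 + 333 × (2.16/2048) V
      = -1.08 + 0.351211 = -0.728789 V.

-0.7288 V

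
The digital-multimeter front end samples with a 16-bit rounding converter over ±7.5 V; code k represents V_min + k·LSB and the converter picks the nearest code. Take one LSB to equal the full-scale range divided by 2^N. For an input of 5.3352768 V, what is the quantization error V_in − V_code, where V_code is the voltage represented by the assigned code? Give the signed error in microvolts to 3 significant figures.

The full-scale span is 7.5 − (-7.5) = 15 V. LSB = 15 V / 2^16 ≈ 228.9 µV.
Position in LSBs: (5.3352768 − (-7.5)) × 65536/15 = 56078.1800; rounding gives k = 56078.
V_code = V_min + k × range/2^16 = -7.5 + 56078 × 15/65536 = 5.3352355957 V.
Error = V_in − V_code = 5.3352768 − (5.3352355957) = +41.2 µV.

+41.2 µV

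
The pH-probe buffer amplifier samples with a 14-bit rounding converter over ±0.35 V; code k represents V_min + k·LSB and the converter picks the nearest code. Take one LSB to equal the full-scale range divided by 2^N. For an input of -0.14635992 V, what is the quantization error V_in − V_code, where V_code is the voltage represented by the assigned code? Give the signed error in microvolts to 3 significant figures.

Range = 0.35 − (-0.35) = 0.7 V. LSB = 0.7 V / 2^14 ≈ 42.72 µV.
Position in LSBs: (-0.14635992 − (-0.35)) × 16384/0.7 = 4766.3415; rounding gives k = 4766.
Reconstructed level: -0.35 + 4766 × 0.7/16384 V = -0.14637451172 V.
e = -0.14635992 − (-0.14637451172) = +14.6 µV.

+14.6 µV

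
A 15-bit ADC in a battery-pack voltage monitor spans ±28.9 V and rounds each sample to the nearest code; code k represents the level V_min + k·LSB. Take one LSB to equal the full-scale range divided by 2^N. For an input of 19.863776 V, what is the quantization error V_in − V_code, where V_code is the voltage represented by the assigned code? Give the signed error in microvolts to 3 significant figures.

+318 µV

Span: 28.9 V − (-28.9 V) = 57.8 V. LSB = 57.8 V / 2^15 ≈ 1.764 mV.
(V_in − V_min)/LSB = (19.863776 − (-28.9)) × 32768/57.8 = 27645.1801 → nearest code k = 27645.
Reconstructed level: -28.9 + 27645 × 57.8/32768 V = 19.863458252 V.
e = 19.863776 − (19.863458252) = +318 µV.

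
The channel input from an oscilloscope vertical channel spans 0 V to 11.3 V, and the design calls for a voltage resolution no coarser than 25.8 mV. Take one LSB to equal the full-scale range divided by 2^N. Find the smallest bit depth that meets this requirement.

9 bits

Range is 11.3 V.
Required number of levels: 11.3/25.8 mV = 437.98; smallest N with 2^N ≥ that is 9.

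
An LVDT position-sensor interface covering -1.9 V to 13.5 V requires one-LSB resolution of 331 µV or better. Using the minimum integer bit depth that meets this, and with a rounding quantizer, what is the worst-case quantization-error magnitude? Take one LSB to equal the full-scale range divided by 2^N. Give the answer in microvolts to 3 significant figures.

Range = 13.5 − (-1.9) = 15.4 V.
Levels needed ≥ 15.4/331 µV = 46530. 2^16 = 65536 suffices, so N_min = 16.
LSB = 15.4 V ÷ 2^16 = 15.4/65536 V = 234.99 µV.
Half an LSB is 117 µV.

117 µV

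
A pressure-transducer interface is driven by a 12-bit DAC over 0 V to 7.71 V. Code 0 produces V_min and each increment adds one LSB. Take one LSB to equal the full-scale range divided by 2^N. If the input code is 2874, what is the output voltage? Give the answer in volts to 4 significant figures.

Span = 7.71 V. LSB = 7.71 V / 2^12.
Output = V_min + (2874/4096) × range = 0 + 0.701660 × 7.71 V
      = 0 + 5.40980 = 5.40980 V.

5.410 V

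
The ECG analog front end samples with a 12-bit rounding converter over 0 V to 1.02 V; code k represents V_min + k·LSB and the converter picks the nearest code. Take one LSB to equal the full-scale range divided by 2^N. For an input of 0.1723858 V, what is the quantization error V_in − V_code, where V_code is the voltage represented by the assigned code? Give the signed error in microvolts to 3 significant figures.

+61.6 µV

V_FS = 1.02 V. LSB = 1.02 V / 2^12 ≈ 249.0 µV.
(V_in − V_min)/LSB = (0.1723858 − (0)) × 4096/1.02 = 692.2473 → nearest code k = 692.
V_code = 0 + (692/4096) × 1.02 = 0.1723242188 V.
e = 0.1723858 − (0.1723242188) = +61.6 µV.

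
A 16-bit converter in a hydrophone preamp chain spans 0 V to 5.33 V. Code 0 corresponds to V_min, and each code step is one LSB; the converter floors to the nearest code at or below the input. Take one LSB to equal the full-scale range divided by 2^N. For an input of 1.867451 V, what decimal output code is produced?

Span = 5.33 V. LSB = 5.33 V / 2^16 ≈ 81.33 µV.
V_in − V_min = 1.867451 − (0) = 1.867451 V.
Divide by LSB: 1.867451 × 65536/5.33 = 22961.5889.
Truncating gives code 22961.

22961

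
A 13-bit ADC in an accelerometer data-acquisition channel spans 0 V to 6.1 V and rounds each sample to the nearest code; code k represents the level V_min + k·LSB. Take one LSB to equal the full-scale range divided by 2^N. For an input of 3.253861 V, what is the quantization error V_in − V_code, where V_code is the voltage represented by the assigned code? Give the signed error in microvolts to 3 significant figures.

−167 µV

V_FS = 6.1 V. LSB = 6.1 V / 2^13 ≈ 0.7446 mV.
(3.253861 − (0)) / LSB = 3.253861 × 8192/6.1 = 4369.7753. Nearest integer: k = 4370.
V_code = V_min + k × range/2^13 = 0 + 4370 × 6.1/8192 = 3.254028320 V.
Error = V_in − V_code = 3.253861 − (3.254028320) = −167 µV.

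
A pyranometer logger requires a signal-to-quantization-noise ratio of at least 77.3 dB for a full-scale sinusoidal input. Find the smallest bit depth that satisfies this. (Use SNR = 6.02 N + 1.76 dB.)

13 bits

Required N = ⌈(77.3 − 1.76)/6.02⌉ = ⌈12.548⌉ = 13.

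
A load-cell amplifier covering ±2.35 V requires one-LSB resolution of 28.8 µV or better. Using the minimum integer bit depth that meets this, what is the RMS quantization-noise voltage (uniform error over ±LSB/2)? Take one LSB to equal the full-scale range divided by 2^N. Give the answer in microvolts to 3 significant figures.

5.18 µV

The full-scale span is 2.35 − (-2.35) = 4.7 V.
Required number of levels: 4.7/28.8 µV = 163190; smallest N with 2^N ≥ that is 18.
LSB = 4.7 V / 2^18 = 17.929 µV.
V_rms = LSB/√12 = 5.18 µV.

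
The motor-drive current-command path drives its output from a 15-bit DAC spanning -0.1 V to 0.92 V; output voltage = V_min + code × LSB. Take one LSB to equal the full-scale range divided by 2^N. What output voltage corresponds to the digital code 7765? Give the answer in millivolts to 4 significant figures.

141.7 mV

The full-scale span is 0.92 − (-0.1) = 1.02 V. LSB = 1.02 V / 2^15.
Output = V_min + (7765/32768) × range = -0.1 + 0.236969 × 1.02 V
      = -0.1 + 0.241708 = 0.141708 V.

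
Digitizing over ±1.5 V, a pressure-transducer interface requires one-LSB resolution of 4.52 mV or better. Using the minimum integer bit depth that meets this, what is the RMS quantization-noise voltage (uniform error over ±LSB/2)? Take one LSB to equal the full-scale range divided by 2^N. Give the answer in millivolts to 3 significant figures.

The full-scale span is 1.5 − (-1.5) = 3 V.
Need 2^N ≥ 3 V / 4.52 mV = 663.7 → N_min = 10.
LSB = 3 V / 2^10 = 2.9297 mV.
RMS noise = LSB/√12 = 0.846 mV.

0.846 mV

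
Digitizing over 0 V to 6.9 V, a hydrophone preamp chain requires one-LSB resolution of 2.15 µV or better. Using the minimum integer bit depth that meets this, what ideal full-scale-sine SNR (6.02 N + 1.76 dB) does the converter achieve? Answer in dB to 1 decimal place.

134.2 dB

Range is 6.9 V.
Required number of levels: 6.9/2.15 µV = 3.2093e6; smallest N with 2^N ≥ that is 22.
SNR = 6.02 × 22 + 1.76 = 134.20 dB.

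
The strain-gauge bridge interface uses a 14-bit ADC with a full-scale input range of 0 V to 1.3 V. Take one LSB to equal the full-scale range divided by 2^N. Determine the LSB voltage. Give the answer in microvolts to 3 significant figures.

79.3 µV

V_FS = 1.3 V.
Number of codes = 2^14 = 16384.
One LSB is 1.3 V / 16384 = 79.3 µV.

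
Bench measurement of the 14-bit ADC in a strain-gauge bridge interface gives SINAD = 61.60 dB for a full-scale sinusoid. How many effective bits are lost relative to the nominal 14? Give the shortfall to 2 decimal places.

4.06 bits

ENOB = (SINAD − 1.76)/6.02 = (61.60 − 1.76)/6.02 = 9.9402 bits.
Shortfall = 14 − 9.9402 = 4.0598 bits.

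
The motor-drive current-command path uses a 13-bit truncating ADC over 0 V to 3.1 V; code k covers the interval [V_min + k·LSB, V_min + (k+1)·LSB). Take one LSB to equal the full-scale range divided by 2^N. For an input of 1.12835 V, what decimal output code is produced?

Range is 3.1 V. LSB = 3.1 V / 2^13 ≈ 378.4 µV.
V_in − V_min = 1.12835 − (0) = 1.12835 V.
Divide by LSB: 1.12835 × 8192/3.1 = 2981.7559.
Truncating gives code 2981.

2981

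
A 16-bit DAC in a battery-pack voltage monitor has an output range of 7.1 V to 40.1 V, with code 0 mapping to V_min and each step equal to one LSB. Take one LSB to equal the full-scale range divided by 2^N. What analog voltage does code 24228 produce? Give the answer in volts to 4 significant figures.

Full-scale range = 40.1 V − (7.1 V) = 33 V. LSB = 33 V / 2^16.
Output = V_min + (24228/65536) × range = 7.1 + 0.369690 × 33 V
      = 7.1 + 12.1998 = 19.2998 V.

19.30 V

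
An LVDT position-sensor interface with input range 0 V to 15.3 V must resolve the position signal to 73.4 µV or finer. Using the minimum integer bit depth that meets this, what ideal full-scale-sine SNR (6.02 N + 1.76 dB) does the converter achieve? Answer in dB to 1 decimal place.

110.1 dB

Full-scale range = 15.3 V.
Required number of levels: 15.3/73.4 µV = 208450; smallest N with 2^N ≥ that is 18.
6.02(18) + 1.76 = 110.12 dB.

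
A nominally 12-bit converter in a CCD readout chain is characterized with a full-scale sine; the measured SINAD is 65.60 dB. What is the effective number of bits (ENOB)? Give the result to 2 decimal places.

10.60 bits

ENOB = (SINAD − 1.76) / 6.02 = (65.60 − 1.76) / 6.02 = 63.84 / 6.02 = 10.6047.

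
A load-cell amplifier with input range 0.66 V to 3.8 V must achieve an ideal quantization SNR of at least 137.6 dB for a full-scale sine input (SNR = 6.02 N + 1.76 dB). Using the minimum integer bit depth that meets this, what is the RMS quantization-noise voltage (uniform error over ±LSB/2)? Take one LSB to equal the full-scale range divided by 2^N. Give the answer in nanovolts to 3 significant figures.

Full-scale range = 3.8 V − (0.66 V) = 3.14 V.
Required N = ⌈(137.6 − 1.76)/6.02⌉ = ⌈22.565⌉ = 23.
One LSB is 3.14 V / 8388608 = 374.32 nV.
V_rms = LSB/√12 = 108 nV.

108 nV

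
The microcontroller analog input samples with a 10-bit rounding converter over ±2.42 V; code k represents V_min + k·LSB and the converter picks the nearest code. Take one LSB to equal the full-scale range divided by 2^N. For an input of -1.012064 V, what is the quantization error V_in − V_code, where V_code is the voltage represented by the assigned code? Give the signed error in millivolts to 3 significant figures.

−0.580 mV

Span: 2.42 V − (-2.42 V) = 4.84 V. LSB = 4.84 V / 2^10 ≈ 4.727 mV.
Position in LSBs: (-1.012064 − (-2.42)) × 1024/4.84 = 297.8774; rounding gives k = 298.
Reconstructed level: -2.42 + 298 × 4.84/1024 V = -1.011484375 V.
e = -1.012064 − (-1.011484375) = −0.580 mV.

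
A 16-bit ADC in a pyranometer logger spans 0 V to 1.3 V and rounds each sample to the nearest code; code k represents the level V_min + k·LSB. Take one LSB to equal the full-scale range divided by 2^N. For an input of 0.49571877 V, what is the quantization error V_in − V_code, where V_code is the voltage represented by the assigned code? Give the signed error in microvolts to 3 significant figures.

Range is 1.3 V. LSB = 1.3 V / 2^16 ≈ 19.84 µV.
(0.49571877 − (0)) / LSB = 0.49571877 × 65536/1.3 = 24990.3272. Nearest integer: k = 24990.
V_code = V_min + k × range/2^16 = 0 + 24990 × 1.3/65536 = 0.49571228027 V.
Error = V_in − V_code = 0.49571877 − (0.49571228027) = +6.49 µV.

+6.49 µV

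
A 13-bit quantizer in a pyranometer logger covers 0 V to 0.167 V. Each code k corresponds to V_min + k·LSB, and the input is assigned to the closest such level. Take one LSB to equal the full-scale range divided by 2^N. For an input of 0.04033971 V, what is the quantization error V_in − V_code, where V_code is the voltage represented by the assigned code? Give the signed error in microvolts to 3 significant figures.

Span = 0.167 V. LSB = 0.167 V / 2^13 ≈ 20.39 µV.
(0.04033971 − (0)) / LSB = 0.04033971 × 8192/0.167 = 1978.8198. Nearest integer: k = 1979.
Reconstructed level: 0 + 1979 × 0.167/8192 V = 0.04034338379 V.
Error = V_in − V_code = 0.04033971 − (0.04034338379) = −3.67 µV.

−3.67 µV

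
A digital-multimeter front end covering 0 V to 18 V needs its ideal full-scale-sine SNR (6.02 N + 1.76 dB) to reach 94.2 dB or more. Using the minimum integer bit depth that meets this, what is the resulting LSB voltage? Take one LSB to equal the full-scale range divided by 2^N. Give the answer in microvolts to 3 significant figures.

275 µV

Range is 18 V.
6.02 N + 1.76 ≥ 94.2 gives N ≥ 15.355, so the minimum integer is 16.
LSB = 18 V / 2^16 = 275 µV.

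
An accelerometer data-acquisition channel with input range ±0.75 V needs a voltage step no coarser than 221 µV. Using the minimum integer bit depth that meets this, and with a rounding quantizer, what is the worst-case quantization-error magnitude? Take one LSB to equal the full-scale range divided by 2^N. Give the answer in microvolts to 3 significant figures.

Range = 0.75 − (-0.75) = 1.5 V.
Levels needed ≥ 1.5/221 µV = 6787. 2^13 = 8192 suffices, so N_min = 13.
LSB = 1.5 V ÷ 2^13 = 1.5/8192 V = 183.11 µV.
|e|_max = LSB/2 = 91.6 µV.

91.6 µV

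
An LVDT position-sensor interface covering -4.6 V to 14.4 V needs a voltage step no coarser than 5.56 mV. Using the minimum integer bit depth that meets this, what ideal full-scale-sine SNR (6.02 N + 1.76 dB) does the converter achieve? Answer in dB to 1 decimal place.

Range = 14.4 − (-4.6) = 19 V.
Required number of levels: 19/5.56 mV = 3417.3; smallest N with 2^N ≥ that is 12.
6.02(12) + 1.76 = 74.00 dB.

74.0 dB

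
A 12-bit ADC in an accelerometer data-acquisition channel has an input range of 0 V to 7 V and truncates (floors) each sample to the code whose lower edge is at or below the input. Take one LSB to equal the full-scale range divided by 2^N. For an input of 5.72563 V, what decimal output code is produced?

3350

V_FS = 7 V. LSB = 7 V / 2^12 ≈ 1.709 mV.
V_in − V_min = 5.72563 − (0) = 5.72563 V.
Divide by LSB: 5.72563 × 4096/7 = 3350.3115.
Truncating gives code 3350.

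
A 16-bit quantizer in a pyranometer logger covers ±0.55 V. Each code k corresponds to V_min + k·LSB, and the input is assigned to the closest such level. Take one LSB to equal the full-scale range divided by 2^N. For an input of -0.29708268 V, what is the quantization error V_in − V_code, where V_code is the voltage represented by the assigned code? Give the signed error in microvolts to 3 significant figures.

The full-scale span is 0.55 − (-0.55) = 1.1 V. LSB = 1.1 V / 2^16 ≈ 16.78 µV.
(V_in − V_min)/LSB = (-0.29708268 − (-0.55)) × 65536/1.1 = 15068.3541 → nearest code k = 15068.
V_code = -0.55 + (15068/65536) × 1.1 = -0.29708862305 V.
e = -0.29708268 − (-0.29708862305) = +5.94 µV.

+5.94 µV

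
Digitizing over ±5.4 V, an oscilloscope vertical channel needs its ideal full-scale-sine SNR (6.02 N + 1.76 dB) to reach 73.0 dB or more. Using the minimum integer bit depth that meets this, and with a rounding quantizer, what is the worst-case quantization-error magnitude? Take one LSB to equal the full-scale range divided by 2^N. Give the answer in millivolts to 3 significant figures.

The full-scale span is 5.4 − (-5.4) = 10.8 V.
Required N = ⌈(73.0 − 1.76)/6.02⌉ = ⌈11.834⌉ = 12.
LSB = 10.8 V ÷ 2^12 = 10.8/4096 V = 2.6367 mV.
Max error for round-to-nearest is LSB/2 = 1.32 mV.

1.32 mV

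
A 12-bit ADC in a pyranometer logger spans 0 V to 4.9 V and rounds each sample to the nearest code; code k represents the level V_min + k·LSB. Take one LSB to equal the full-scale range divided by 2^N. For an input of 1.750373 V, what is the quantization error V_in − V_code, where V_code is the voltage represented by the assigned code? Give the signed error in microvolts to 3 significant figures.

Full-scale range = 4.9 V. LSB = 4.9 V / 2^12 ≈ 1.196 mV.
(1.750373 − (0)) / LSB = 1.750373 × 4096/4.9 = 1463.1689. Nearest integer: k = 1463.
V_code = 0 + (1463/4096) × 4.9 = 1.750170898 V.
Error = V_in − V_code = 1.750373 − (1.750170898) = +202 µV.

+202 µV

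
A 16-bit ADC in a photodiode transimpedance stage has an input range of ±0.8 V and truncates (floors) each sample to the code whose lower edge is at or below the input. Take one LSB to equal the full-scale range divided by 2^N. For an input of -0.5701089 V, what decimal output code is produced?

Range = 0.8 − (-0.8) = 1.6 V. LSB = 1.6 V / 2^16 ≈ 24.41 µV.
V_in − V_min = -0.5701089 − (-0.8) = 0.2298911 V.
Divide by LSB: 0.2298911 × 65536/1.6 = 9416.3395.
Truncating gives code 9416.

9416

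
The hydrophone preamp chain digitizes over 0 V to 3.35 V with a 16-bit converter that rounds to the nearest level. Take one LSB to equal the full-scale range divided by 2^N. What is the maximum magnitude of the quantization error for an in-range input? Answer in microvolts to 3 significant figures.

25.6 µV

V_FS = 3.35 V.
LSB = 3.35 V ÷ 2^16 = 3.35/65536 V = 51.117 µV.
Worst-case error for round-to-nearest is half an LSB: 25.6 µV.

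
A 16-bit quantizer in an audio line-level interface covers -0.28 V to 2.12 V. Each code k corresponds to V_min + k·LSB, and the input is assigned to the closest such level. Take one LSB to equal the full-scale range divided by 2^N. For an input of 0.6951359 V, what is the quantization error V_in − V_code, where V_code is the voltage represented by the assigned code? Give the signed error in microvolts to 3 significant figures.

Full-scale range = 2.12 V − (-0.28 V) = 2.4 V. LSB = 2.4 V / 2^16 ≈ 36.62 µV.
(V_in − V_min)/LSB = (0.6951359 − (-0.28)) × 65536/2.4 = 26627.7110 → nearest code k = 26628.
Reconstructed level: -0.28 + 26628 × 2.4/65536 V = 0.69514648438 V.
V_in − V_code = 0.6951359 − (0.69514648438) = −10.6 µV.

−10.6 µV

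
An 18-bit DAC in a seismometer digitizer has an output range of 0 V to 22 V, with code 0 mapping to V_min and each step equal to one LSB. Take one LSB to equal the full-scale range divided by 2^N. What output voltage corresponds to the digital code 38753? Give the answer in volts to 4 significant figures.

3.252 V

Span = 22 V. LSB = 22 V / 2^18.
Output = V_min + (38753/262144) × range = 0 + 0.147831 × 22 V
      = 0 + 3.25228 = 3.25228 V.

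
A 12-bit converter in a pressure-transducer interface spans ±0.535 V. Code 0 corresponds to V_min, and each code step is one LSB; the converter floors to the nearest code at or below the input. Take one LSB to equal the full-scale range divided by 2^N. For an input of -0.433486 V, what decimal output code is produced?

Full-scale range = 0.535 V − (-0.535 V) = 1.07 V. LSB = 1.07 V / 2^12 ≈ 261.2 µV.
(V_in − V_min) × 2^12/range = (-0.433486 − (-0.535)) × 4096/1.07 = 388.599.
Floor → code = 388.

388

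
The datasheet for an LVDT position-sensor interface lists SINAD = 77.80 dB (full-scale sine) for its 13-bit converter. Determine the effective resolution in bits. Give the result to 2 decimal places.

ENOB = (77.80 − 1.76)/6.02 = 12.6312 bits.

12.63 bits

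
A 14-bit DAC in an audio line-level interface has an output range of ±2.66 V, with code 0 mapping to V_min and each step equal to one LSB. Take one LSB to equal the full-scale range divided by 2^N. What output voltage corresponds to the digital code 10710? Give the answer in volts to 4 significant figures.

0.8176 V

Full-scale range = 2.66 V − (-2.66 V) = 5.32 V. LSB = 5.32 V / 2^14.
Output = V_min + (10710/16384) × range = -2.66 + 0.653687 × 5.32 V
      = -2.66 V + 3.47761 V = 0.817612 V.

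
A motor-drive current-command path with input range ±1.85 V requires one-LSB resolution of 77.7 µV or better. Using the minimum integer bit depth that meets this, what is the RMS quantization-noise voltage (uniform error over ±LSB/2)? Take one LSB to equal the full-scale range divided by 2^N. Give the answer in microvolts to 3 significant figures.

16.3 µV

Span: 1.85 V − (-1.85 V) = 3.7 V.
3.7 V / 77.7 µV = 47620. Since 2^15 = 32768 and 2^16 = 65536, N = 16.
Step size = 3.7/65536 V = 56.458 µV.
RMS noise = LSB/√12 = 16.3 µV.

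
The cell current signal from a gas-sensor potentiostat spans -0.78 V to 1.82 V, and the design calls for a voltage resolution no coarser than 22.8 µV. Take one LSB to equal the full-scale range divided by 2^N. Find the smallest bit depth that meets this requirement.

Range = 1.82 − (-0.78) = 2.6 V.
Levels needed ≥ 2.6/22.8 µV = 114000. 2^17 = 131072 suffices, so N_min = 17.

17 bits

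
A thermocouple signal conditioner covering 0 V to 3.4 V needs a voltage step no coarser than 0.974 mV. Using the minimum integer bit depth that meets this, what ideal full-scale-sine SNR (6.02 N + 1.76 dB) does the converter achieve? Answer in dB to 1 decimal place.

74.0 dB

Span = 3.4 V.
Required number of levels: 3.4/0.974 mV = 3490.8; smallest N with 2^N ≥ that is 12.
Ideal SNR at N = 12: 6.02·12 + 1.76 = 74.0 dB.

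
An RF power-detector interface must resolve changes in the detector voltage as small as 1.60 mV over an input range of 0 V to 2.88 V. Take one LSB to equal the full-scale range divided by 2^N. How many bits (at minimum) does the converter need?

Span = 2.88 V.
Need 2^N ≥ 2.88 V / 1.60 mV = 1800 → N_min = 11.

11 bits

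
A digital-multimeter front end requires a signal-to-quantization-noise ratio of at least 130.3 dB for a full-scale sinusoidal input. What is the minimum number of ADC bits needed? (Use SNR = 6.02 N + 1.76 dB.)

22 bits

Solving 6.02 N ≥ 130.3 − 1.76: N ≥ 21.352. Round up → N = 22.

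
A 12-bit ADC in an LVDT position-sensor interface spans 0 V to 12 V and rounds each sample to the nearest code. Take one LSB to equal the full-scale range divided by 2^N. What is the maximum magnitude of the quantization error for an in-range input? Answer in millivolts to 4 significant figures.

Full-scale range = 12 V.
One LSB is 12 V / 4096 = 2.92969 mV.
|e|_max = LSB/2 = 1.465 mV.

1.465 mV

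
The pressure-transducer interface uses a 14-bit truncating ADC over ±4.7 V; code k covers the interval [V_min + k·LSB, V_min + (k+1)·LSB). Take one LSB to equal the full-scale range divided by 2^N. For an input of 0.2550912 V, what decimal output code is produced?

8636

Range = 4.7 − (-4.7) = 9.4 V. LSB = 9.4 V / 2^14 ≈ 0.5737 mV.
(V_in − V_min) × 2^14/range = (0.2550912 − (-4.7)) × 16384/9.4 = 8636.619.
Floor → code = 8636.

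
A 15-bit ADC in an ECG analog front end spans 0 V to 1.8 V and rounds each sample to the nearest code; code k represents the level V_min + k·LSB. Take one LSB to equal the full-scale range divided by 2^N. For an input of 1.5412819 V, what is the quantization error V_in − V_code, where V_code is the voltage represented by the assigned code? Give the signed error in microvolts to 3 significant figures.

Full-scale range = 1.8 V. LSB = 1.8 V / 2^15 ≈ 54.93 µV.
(1.5412819 − (0)) / LSB = 1.5412819 × 32768/1.8 = 28058.1807. Nearest integer: k = 28058.
V_code = V_min + k × range/2^15 = 0 + 28058 × 1.8/32768 = 1.5412719727 V.
Error = V_in − V_code = 1.5412819 − (1.5412719727) = +9.93 µV.

+9.93 µV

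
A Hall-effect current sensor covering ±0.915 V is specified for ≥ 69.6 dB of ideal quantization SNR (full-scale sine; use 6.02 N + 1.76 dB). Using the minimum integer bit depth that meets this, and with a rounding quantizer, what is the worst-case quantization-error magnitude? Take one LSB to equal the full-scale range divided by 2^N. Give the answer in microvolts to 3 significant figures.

223 µV

Full-scale range = 0.915 V − (-0.915 V) = 1.83 V.
Required N = ⌈(69.6 − 1.76)/6.02⌉ = ⌈11.269⌉ = 12.
One LSB is 1.83 V / 4096 = 446.78 µV.
|e|_max = LSB/2 = 223 µV.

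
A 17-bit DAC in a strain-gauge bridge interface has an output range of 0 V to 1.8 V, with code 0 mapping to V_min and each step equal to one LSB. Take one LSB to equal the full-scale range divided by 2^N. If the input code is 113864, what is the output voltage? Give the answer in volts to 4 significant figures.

1.564 V

Span = 1.8 V. LSB = 1.8 V / 2^17.
Output = V_min + (113864/131072) × range = 0 + 0.868713 × 1.8 V
      = 0 + 1.56368 = 1.56368 V.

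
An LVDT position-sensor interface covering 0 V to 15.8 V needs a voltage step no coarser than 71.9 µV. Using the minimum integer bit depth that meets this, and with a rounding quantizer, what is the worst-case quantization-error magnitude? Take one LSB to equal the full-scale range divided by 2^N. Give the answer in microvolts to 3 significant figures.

30.1 µV

Full-scale range = 15.8 V.
Required number of levels: 15.8/71.9 µV = 219750; smallest N with 2^N ≥ that is 18.
Step size = 15.8/262144 V = 60.272 µV.
Max error for round-to-nearest is LSB/2 = 30.1 µV.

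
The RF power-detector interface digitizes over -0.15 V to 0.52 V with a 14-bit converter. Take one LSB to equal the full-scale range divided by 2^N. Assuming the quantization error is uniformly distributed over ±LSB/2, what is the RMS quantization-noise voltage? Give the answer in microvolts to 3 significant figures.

11.8 µV

Span: 0.52 V − (-0.15 V) = 0.67 V.
LSB = 0.67 V ÷ 2^14 = 0.67/16384 V = 40.894 µV.
RMS of a uniform error over width LSB is LSB/√12 = 11.8 µV.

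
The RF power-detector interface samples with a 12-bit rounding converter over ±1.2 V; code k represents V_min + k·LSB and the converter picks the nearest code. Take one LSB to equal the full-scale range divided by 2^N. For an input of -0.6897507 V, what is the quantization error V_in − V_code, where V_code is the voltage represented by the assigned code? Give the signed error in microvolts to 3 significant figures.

Span: 1.2 V − (-1.2 V) = 2.4 V. LSB = 2.4 V / 2^12 ≈ 0.5859 mV.
(-0.6897507 − (-1.2)) / LSB = 0.5102493 × 4096/2.4 = 870.8255. Nearest integer: k = 871.
V_code = V_min + k × range/2^12 = -1.2 + 871 × 2.4/4096 = -0.6896484375 V.
e = -0.6897507 − (-0.6896484375) = −102 µV.

−102 µV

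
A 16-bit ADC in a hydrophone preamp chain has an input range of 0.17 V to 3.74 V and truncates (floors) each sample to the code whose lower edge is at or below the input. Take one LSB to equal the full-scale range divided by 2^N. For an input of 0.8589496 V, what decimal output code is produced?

12647

The full-scale span is 3.74 − (0.17) = 3.57 V. LSB = 3.57 V / 2^16 ≈ 54.47 µV.
(V_in − V_min) × 2^16/range = (0.8589496 − (0.17)) × 65536/3.57 = 12647.339.
Floor → code = 12647.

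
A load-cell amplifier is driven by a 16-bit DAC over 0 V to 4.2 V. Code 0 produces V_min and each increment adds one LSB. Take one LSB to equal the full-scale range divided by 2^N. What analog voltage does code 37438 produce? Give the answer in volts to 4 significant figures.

V_FS = 4.2 V. LSB = 4.2 V / 2^16.
V_out = V_min + code × LSB = 0 V + 37438 × 4.2 V / 65536
      = 0 V + 2.39929 V = 2.39929 V.

2.399 V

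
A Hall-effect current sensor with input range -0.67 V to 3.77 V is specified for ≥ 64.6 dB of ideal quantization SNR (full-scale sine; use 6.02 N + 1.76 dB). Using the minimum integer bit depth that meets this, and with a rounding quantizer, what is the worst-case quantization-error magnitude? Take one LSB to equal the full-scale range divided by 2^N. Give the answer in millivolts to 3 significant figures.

1.08 mV

The full-scale span is 3.77 − (-0.67) = 4.44 V.
Required N = ⌈(64.6 − 1.76)/6.02⌉ = ⌈10.439⌉ = 11.
LSB = 4.44 V / 2^11 = 2.1680 mV.
Half an LSB is 1.08 mV.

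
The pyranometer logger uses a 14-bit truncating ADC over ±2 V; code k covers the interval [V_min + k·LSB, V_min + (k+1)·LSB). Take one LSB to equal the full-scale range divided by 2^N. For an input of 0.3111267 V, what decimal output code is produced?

9466

The full-scale span is 2 − (-2) = 4 V. LSB = 4 V / 2^14 ≈ 244.1 µV.
V_in − V_min = 0.3111267 − (-2) = 2.3111267 V.
Divide by LSB: 2.3111267 × 16384/4 = 9466.3750.
Truncating gives code 9466.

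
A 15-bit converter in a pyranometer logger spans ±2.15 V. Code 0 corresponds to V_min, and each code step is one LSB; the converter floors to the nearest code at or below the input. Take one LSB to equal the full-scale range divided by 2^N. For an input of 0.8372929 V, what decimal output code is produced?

Span: 2.15 V − (-2.15 V) = 4.3 V. LSB = 4.3 V / 2^15 ≈ 131.2 µV.
code = ⌊(V_in − V_min)/LSB⌋ = ⌊(V_in − V_min) × 2^15 / range⌋
     = ⌊(0.8372929 − (-2.15)) × 32768 / 4.3⌋ = ⌊2.9872929 × 32768/4.3⌋
     = ⌊22764.561⌋ = 22764.

22764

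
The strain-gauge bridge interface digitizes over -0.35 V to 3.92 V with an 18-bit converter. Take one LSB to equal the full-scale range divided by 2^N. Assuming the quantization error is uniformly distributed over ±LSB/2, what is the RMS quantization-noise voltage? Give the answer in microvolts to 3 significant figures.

4.70 µV

The full-scale span is 3.92 − (-0.35) = 4.27 V.
LSB = 4.27 V / 2^18 = 16.289 µV.
For a uniform distribution on [−LSB/2, +LSB/2], V_rms = LSB/√12 = 16.289 µV/3.4641 = 4.70 µV.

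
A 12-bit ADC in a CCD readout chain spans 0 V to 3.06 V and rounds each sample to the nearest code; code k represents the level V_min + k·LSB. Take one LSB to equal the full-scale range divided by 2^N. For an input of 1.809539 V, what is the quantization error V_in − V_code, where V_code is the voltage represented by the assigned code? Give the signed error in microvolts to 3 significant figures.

+135 µV

Full-scale range = 3.06 V. LSB = 3.06 V / 2^12 ≈ 0.7471 mV.
(V_in − V_min)/LSB = (1.809539 − (0)) × 4096/3.06 = 2422.1803 → nearest code k = 2422.
V_code = V_min + k × range/2^12 = 0 + 2422 × 3.06/4096 = 1.809404297 V.
V_in − V_code = 1.809539 − (1.809404297) = +135 µV.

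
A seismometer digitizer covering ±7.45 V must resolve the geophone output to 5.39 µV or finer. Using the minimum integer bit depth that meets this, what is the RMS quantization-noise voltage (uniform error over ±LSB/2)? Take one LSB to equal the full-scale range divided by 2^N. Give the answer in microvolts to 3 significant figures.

1.03 µV

Full-scale range = 7.45 V − (-7.45 V) = 14.9 V.
14.9 V / 5.39 µV = 2.764e6. Since 2^21 = 2097152 and 2^22 = 4194304, N = 22.
LSB = 14.9 V / 2^22 = 3.5524 µV.
σ_q = LSB/√12 = 3.5524 µV/3.4641 = 1.03 µV.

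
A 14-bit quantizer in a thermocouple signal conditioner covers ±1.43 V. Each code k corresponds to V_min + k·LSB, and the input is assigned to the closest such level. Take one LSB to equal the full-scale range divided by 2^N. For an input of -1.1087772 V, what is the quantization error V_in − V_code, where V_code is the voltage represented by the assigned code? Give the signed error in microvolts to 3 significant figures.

+31.4 µV

Full-scale range = 1.43 V − (-1.43 V) = 2.86 V. LSB = 2.86 V / 2^14 ≈ 174.6 µV.
(-1.1087772 − (-1.43)) / LSB = 0.3212228 × 16384/2.86 = 1840.1798. Nearest integer: k = 1840.
V_code = -1.43 + (1840/16384) × 2.86 = -1.1088085938 V.
Error = V_in − V_code = -1.1087772 − (-1.1088085938) = +31.4 µV.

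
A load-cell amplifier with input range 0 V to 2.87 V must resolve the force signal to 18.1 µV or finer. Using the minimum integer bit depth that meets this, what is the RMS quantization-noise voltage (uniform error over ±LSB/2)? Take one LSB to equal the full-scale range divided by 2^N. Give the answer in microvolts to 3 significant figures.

Full-scale range = 2.87 V.
2.87 V / 18.1 µV = 158600. Since 2^17 = 131072 and 2^18 = 262144, N = 18.
LSB = 2.87 V / 2^18 = 10.948 µV.
σ_q = LSB/√12 = 10.948 µV/3.4641 = 3.16 µV.

3.16 µV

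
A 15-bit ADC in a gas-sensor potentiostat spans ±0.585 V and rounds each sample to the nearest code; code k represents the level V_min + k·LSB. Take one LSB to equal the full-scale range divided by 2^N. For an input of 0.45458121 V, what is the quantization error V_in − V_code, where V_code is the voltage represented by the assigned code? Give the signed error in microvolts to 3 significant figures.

+13.6 µV

The full-scale span is 0.585 − (-0.585) = 1.17 V. LSB = 1.17 V / 2^15 ≈ 35.71 µV.
Position in LSBs: (0.45458121 − (-0.585)) × 32768/1.17 = 29115.3821; rounding gives k = 29115.
Reconstructed level: -0.585 + 29115 × 1.17/32768 V = 0.45456756592 V.
e = 0.45458121 − (0.45456756592) = +13.6 µV.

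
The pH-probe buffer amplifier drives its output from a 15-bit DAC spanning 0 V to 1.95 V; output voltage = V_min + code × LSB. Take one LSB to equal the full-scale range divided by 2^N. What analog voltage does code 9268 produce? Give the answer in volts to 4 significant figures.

0.5515 V

Full-scale range = 1.95 V. LSB = 1.95 V / 2^15.
V_out = 0 + 9268 × (1.95/32768) V
      = 0 V + 0.551532 V = 0.551532 V.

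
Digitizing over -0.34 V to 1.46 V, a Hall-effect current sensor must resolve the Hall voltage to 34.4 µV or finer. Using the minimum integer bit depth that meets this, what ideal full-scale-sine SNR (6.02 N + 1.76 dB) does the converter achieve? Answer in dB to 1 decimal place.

98.1 dB

Span: 1.46 V − (-0.34 V) = 1.8 V.
Levels needed ≥ 1.8/34.4 µV = 52330. 2^16 = 65536 suffices, so N_min = 16.
Ideal SNR at N = 16: 6.02·16 + 1.76 = 98.1 dB.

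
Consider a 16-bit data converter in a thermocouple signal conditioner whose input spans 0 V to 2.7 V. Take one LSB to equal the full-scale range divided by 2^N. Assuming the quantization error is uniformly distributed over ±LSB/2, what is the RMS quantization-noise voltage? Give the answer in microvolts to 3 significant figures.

V_FS = 2.7 V.
LSB = 2.7 V ÷ 2^16 = 2.7/65536 V = 41.199 µV.
RMS of a uniform error over width LSB is LSB/√12 = 11.9 µV.

11.9 µV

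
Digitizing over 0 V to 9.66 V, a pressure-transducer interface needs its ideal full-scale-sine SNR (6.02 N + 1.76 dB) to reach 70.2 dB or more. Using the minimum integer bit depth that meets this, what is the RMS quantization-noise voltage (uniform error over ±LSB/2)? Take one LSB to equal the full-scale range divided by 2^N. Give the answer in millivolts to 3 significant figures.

V_FS = 9.66 V.
Required N = ⌈(70.2 − 1.76)/6.02⌉ = ⌈11.369⌉ = 12.
Step size = 9.66/4096 V = 2.3584 mV.
RMS noise = LSB/√12 = 0.681 mV.

0.681 mV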